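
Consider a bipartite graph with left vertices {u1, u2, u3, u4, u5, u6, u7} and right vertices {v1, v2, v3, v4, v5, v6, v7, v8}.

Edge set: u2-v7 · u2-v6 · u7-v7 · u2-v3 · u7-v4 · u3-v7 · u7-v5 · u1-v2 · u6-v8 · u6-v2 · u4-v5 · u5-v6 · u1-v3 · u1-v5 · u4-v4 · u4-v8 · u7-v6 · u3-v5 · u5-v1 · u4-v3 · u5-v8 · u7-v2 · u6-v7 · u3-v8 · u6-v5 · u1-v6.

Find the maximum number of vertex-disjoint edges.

7

A valid assignment of size 7: u1-v3, u2-v6, u3-v8, u4-v4, u5-v1, u6-v7, u7-v2.
This saturates every left vertex, so 7 is the maximum.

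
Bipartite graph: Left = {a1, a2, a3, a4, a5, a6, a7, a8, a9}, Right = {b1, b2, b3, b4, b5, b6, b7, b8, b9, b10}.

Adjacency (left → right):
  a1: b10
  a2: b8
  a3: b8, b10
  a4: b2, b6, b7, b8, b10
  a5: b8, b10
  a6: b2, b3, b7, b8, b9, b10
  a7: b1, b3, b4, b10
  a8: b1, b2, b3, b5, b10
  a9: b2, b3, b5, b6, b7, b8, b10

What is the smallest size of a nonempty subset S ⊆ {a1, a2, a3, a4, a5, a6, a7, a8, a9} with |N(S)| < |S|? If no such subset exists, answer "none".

Take S = {a1, a2, a3}. Its neighbourhood is {b8, b10}, so |N(S)| = 2 < |S| = 3.
Every subset of size less than 3 has at least as many neighbours as members, so 3 is the minimum.

3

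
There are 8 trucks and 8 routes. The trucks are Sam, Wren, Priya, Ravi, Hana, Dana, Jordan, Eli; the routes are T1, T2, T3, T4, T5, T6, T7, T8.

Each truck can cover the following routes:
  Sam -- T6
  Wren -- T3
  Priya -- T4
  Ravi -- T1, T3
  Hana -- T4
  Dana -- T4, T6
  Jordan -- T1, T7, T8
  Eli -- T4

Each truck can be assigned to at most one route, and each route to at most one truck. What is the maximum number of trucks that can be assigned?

5

One maximum matching: Sam→T6, Wren→T3, Priya→T4, Ravi→T1, Jordan→T8.
The set {Sam, Priya, Hana, Dana, Eli} has only 2 neighbours ({T4, T6}), so by Hall's theorem at most 5 of the 8 trucks can be matched.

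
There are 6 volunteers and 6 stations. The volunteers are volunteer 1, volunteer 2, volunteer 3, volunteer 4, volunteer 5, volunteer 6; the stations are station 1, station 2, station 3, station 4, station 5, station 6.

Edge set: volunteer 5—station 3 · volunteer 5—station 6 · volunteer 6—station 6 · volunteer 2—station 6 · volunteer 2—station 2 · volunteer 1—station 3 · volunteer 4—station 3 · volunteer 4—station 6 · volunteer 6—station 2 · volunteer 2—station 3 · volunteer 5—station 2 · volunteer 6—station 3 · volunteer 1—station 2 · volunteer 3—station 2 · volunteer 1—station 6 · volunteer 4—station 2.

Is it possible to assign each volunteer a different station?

No

The set {volunteer 1, volunteer 2, volunteer 3, volunteer 4, volunteer 5, volunteer 6} has only 3 neighbours ({station 2, station 3, station 6}), so by Hall's theorem at most 3 of the 6 volunteers can be matched.
Hence no matching covers every volunteer.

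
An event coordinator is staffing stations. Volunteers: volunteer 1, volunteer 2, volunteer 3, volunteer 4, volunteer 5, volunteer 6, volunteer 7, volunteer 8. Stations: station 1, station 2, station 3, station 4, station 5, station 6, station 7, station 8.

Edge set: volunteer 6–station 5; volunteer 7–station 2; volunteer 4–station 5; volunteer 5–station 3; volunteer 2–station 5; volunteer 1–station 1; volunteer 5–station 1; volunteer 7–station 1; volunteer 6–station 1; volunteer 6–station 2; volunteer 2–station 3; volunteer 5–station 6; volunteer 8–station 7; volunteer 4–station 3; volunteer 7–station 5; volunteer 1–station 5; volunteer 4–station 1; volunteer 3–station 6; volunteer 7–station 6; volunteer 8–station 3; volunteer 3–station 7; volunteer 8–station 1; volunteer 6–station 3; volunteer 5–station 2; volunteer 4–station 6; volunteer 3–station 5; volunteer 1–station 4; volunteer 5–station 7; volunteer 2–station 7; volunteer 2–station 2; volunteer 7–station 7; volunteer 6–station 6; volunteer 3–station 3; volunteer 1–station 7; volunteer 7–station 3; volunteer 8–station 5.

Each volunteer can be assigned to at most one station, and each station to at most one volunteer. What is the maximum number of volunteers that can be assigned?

7

One maximum matching: volunteer 1-station 4, volunteer 2-station 3, volunteer 3-station 5, volunteer 4-station 1, volunteer 5-station 6, volunteer 6-station 2, volunteer 7-station 7.
The set {volunteer 2, volunteer 3, volunteer 4, volunteer 5, volunteer 6, volunteer 7, volunteer 8} has only 6 neighbours ({station 1, station 2, station 3, station 5, station 6, station 7}), so by Hall's theorem at most 7 of the 8 volunteers can be matched.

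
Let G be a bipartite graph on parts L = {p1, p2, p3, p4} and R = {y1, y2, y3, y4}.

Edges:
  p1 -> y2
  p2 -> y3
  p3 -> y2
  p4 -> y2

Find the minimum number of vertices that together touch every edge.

2

A maximum matching has 2 edges (e.g. p1–y2, p2–y3).
By König's theorem the minimum vertex cover has the same size. One such cover is {p2, y2}.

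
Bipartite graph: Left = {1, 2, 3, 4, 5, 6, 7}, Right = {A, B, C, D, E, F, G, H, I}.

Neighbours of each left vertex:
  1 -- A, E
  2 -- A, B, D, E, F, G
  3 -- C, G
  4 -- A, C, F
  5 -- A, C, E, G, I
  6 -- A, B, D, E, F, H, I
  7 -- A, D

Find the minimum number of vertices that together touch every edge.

7

{1, 2, 3, 4, 5, 6, 7} is a vertex cover of size 7: every edge has an endpoint in this set.
No smaller cover exists because 1–E, 2–G, 3–C, 4–F, 5–I, 6–A, 7–D is a matching of size 7, and a cover must include an endpoint of each of these disjoint edges (König's theorem).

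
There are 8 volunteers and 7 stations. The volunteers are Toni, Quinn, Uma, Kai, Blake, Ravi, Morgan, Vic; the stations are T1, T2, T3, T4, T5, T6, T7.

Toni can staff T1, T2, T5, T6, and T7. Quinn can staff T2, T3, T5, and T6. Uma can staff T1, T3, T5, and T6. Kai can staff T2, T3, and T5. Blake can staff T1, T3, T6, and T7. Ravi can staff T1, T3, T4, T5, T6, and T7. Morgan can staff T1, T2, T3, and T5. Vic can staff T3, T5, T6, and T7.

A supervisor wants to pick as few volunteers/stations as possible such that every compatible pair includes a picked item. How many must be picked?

The 7 edges Toni–T1, Quinn–T6, Uma–T3, Kai–T5, Blake–T7, Ravi–T4, Morgan–T2 form a matching, so any vertex cover needs at least 7 vertices (one per matched edge).
Conversely {Ravi, T1, T2, T3, T5, T6, T7} meets every edge and has exactly 7 vertices, so 7 is optimal.

7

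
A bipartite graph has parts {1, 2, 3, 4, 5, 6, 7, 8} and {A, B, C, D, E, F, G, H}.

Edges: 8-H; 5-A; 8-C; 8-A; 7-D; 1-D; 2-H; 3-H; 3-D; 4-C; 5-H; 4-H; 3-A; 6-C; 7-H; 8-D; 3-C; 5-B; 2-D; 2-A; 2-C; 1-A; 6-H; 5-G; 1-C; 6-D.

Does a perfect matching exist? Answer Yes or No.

No

The set {1, 2, 3, 4, 6, 7, 8} has only 4 neighbours ({A, C, D, H}), so by Hall's theorem at most 5 of the 8 left vertices can be matched.
Hence no matching covers every left vertex.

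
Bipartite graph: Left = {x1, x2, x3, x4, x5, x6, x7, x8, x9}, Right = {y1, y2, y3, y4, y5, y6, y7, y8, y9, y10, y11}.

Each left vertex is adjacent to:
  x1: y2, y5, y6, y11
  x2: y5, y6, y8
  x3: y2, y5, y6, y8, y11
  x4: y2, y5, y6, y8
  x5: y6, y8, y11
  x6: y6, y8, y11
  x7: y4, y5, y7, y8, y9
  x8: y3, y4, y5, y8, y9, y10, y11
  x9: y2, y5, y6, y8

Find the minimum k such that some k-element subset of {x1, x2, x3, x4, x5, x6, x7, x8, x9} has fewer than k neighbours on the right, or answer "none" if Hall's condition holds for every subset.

Take S = {x1, x2, x3, x4, x5, x6}. Its neighbourhood is {y2, y5, y6, y8, y11}, so |N(S)| = 5 < |S| = 6.
Every subset of size less than 6 has at least as many neighbours as members, so 6 is the minimum.

6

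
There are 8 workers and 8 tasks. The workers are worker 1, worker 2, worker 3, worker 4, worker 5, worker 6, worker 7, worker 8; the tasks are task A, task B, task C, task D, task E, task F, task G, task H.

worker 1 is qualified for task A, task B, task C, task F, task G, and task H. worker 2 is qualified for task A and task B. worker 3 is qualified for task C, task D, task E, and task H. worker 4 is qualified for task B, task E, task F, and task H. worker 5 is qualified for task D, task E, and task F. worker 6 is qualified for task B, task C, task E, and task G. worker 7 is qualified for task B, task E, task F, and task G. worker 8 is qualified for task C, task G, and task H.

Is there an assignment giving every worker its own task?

One maximum matching: worker 1-task C, worker 2-task A, worker 3-task D, worker 4-task H, worker 5-task F, worker 6-task E, worker 7-task B, worker 8-task G.
All 8 workers are covered.

Yes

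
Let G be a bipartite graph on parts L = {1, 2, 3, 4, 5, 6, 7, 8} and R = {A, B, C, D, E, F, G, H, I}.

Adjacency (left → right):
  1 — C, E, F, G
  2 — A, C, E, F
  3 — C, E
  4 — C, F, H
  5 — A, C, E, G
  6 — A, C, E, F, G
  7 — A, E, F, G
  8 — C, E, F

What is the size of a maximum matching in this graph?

For example, pair 1→E, 2→F, 3→C, 4→H, 5→A, 6→G.
The set {1, 2, 3, 5, 6, 7, 8} has only 5 neighbours ({A, C, E, F, G}), so by Hall's theorem at most 6 of the 8 left vertices can be matched.

6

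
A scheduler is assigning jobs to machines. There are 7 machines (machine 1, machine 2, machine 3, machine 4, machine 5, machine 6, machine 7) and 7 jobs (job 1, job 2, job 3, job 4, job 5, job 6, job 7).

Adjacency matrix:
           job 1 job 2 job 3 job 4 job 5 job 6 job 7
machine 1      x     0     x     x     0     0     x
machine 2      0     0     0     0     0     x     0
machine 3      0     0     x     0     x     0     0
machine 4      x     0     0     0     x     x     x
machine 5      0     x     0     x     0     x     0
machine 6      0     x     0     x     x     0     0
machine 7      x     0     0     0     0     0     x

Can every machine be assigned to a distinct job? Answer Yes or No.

Yes

One maximum matching: machine 1→job 7, machine 2→job 6, machine 3→job 3, machine 4→job 5, machine 5→job 4, machine 6→job 2, machine 7→job 1.
Every machine is matched, so this is a perfect matching.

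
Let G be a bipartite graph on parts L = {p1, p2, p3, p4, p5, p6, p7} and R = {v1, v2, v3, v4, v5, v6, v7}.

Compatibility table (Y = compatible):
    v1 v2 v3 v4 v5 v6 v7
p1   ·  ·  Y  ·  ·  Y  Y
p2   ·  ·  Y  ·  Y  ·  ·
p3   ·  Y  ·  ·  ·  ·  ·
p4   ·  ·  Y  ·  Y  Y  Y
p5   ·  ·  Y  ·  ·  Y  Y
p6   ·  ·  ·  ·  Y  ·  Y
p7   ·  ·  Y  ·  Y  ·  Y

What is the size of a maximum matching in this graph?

One maximum matching: p1→v3, p2→v5, p3→v2, p4→v7, p5→v6.
The set {p1, p2, p4, p5, p6, p7} has only 4 neighbours ({v3, v5, v6, v7}), so by Hall's theorem at most 5 of the 7 left vertices can be matched.

5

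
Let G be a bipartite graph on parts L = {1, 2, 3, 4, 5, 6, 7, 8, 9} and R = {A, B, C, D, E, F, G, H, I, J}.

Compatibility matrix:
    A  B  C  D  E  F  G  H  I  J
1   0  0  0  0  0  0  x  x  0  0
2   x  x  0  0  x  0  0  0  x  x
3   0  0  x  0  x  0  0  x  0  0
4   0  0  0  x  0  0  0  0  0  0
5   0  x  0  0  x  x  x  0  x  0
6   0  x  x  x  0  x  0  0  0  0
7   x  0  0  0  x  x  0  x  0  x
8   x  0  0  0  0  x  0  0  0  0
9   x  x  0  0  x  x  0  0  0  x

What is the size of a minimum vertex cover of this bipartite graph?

{1, 2, 3, 4, 5, 6, 7, 8, 9} is a vertex cover of size 9: every edge has an endpoint in this set.
No smaller cover exists because 1–H, 2–E, 3–C, 4–D, 5–G, 6–B, 7–A, 8–F, 9–J is a matching of size 9, and a cover must include an endpoint of each of these disjoint edges (König's theorem).

9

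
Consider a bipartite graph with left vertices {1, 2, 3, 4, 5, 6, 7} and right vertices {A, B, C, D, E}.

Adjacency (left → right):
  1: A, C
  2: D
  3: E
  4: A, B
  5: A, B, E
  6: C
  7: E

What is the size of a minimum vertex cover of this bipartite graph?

5

The 5 edges 1–C, 2–D, 3–E, 4–A, 5–B form a matching, so any vertex cover needs at least 5 vertices (one per matched edge).
Conversely {2, A, B, C, E} meets every edge and has exactly 5 vertices, so 5 is optimal.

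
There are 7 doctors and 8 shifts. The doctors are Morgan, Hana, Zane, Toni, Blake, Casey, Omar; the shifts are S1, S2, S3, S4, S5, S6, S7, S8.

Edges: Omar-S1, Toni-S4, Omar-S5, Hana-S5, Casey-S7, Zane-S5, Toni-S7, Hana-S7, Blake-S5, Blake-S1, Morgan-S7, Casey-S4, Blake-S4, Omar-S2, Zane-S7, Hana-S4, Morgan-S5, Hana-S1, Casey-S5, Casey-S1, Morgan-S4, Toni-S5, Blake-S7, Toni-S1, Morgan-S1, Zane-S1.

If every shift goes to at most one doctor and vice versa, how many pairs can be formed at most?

5

A valid assignment of size 5: Morgan-S7, Hana-S5, Zane-S1, Toni-S4, Omar-S2.
The set {Morgan, Hana, Zane, Toni, Blake, Casey} has only 4 neighbours ({S1, S4, S5, S7}), so by Hall's theorem at most 5 of the 7 doctors can be matched.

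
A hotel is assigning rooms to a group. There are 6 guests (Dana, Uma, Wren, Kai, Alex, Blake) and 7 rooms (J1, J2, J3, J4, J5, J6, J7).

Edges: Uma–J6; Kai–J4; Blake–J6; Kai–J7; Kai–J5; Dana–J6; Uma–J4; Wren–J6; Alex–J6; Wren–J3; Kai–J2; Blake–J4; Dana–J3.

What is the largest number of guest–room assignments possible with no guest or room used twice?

For example, pair Dana→J6, Uma→J4, Wren→J3, Kai→J7.
The set {Dana, Uma, Wren, Alex, Blake} has only 3 neighbours ({J3, J4, J6}), so by Hall's theorem at most 4 of the 6 guests can be matched.

4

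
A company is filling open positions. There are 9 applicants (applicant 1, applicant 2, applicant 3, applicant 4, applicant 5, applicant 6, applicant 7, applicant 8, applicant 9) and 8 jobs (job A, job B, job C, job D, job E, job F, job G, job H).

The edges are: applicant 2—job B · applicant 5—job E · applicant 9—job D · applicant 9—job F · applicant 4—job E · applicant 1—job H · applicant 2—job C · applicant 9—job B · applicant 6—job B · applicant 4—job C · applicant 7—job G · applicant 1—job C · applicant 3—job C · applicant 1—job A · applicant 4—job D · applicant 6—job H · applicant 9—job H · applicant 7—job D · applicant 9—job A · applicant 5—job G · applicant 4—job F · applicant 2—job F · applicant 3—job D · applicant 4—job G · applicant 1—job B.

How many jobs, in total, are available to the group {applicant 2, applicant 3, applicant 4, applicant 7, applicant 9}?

8

The union of neighbours of {applicant 2, applicant 3, applicant 4, applicant 7, applicant 9} is {job A, job B, job C, job D, job E, job F, job G, job H}, which has 8 elements.
Since |N(S)| = 8 ≥ |S| = 5, Hall's condition holds for this subset.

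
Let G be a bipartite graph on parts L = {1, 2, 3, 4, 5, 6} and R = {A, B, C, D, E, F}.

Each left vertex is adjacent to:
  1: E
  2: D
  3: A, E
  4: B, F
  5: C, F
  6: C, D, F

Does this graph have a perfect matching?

A valid assignment of size 6: 1-E, 2-D, 3-A, 4-B, 5-C, 6-F.
Every left vertex is matched, so this is a perfect matching.

Yes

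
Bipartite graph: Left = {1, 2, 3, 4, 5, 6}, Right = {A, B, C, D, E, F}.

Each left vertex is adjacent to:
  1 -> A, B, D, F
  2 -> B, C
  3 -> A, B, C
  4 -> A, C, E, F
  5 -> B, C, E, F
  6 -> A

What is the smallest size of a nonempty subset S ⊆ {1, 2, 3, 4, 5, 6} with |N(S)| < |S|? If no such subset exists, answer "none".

none

A matching saturating every left vertex exists, for instance 1→D, 2→C, 3→B, 4→F, 5→E, 6→A.
By Hall's marriage theorem, this means |N(S)| ≥ |S| for every subset S, so no violating subset exists.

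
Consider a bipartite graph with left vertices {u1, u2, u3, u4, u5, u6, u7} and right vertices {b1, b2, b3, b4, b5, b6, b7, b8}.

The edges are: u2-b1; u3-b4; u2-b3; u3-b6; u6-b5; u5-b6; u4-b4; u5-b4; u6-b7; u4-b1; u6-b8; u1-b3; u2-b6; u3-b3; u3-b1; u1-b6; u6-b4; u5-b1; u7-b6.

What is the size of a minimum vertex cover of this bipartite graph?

5

{u6, b1, b3, b4, b6} is a vertex cover of size 5: every edge has an endpoint in this set.
No smaller cover exists because u1–b6, u2–b1, u3–b3, u4–b4, u6–b5 is a matching of size 5, and a cover must include an endpoint of each of these disjoint edges (König's theorem).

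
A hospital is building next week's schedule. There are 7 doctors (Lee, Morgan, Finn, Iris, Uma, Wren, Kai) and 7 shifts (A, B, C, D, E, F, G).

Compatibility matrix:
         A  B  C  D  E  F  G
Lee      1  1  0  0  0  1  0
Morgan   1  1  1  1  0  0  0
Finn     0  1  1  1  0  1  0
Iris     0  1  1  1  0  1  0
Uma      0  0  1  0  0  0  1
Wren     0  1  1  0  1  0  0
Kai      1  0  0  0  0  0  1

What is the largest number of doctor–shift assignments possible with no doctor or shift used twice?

One maximum matching: Lee–A, Morgan–B, Finn–D, Iris–F, Uma–C, Wren–E, Kai–G.
This saturates every doctor, so 7 is the maximum.

7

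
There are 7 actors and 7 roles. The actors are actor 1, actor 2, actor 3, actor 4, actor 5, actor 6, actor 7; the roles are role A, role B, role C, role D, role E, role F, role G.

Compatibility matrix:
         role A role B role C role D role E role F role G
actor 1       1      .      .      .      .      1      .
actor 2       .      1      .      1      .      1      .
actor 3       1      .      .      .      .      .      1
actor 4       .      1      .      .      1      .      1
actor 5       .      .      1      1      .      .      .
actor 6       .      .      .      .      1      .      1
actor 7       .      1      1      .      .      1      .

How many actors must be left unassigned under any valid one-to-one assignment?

For example, pair actor 1–role A, actor 2–role D, actor 3–role G, actor 4–role B, actor 5–role C, actor 6–role E, actor 7–role F.
This saturates every actor, so 7 is the maximum.
That matches 7 of the 7, leaving 0 unmatched; no matching can do better.

0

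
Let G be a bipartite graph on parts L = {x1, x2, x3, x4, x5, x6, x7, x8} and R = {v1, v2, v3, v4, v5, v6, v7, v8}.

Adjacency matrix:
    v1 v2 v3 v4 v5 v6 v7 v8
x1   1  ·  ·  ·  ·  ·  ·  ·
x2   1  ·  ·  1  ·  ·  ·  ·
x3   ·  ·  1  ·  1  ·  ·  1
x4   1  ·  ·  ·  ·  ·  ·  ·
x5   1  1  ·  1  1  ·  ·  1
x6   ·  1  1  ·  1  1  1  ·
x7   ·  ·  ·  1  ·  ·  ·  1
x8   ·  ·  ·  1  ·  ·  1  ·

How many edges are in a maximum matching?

7

For example, pair x1→v1, x2→v4, x3→v3, x5→v5, x6→v2, x7→v8, x8→v7.
The set {x1, x4} has only 1 neighbour ({v1}), so by Hall's theorem at most 7 of the 8 left vertices can be matched.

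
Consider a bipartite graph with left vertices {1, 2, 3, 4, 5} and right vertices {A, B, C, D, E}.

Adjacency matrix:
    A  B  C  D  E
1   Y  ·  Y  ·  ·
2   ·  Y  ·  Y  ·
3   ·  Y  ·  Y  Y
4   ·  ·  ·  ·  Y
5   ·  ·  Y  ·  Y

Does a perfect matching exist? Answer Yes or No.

A valid assignment of size 5: 1→A, 2→D, 3→B, 4→E, 5→C.
All 5 left vertices are covered.

Yes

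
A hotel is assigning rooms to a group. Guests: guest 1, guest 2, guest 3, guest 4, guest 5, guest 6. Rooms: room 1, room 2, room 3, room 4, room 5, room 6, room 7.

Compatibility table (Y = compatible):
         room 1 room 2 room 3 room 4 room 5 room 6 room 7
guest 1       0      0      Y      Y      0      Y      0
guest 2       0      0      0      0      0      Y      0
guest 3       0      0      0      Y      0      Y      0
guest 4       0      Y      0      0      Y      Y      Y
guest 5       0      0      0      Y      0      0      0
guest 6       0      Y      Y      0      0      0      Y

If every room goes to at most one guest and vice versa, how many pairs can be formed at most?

5

A valid assignment of size 5: guest 1–room 3, guest 2–room 6, guest 3–room 4, guest 4–room 5, guest 6–room 7.
The set {guest 2, guest 3, guest 5} has only 2 neighbours ({room 4, room 6}), so by Hall's theorem at most 5 of the 6 guests can be matched.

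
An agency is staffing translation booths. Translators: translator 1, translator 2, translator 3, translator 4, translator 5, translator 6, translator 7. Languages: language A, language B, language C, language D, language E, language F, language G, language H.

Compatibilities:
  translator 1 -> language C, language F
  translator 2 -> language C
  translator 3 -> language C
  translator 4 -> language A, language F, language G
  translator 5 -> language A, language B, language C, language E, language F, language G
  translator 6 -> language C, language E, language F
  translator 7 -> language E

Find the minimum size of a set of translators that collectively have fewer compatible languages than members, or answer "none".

Take S = {translator 2, translator 3}. Its neighbourhood is {language C}, so |N(S)| = 1 < |S| = 2.
No single vertex violates Hall's condition since each has at least one neighbour, so 2 is the minimum.

2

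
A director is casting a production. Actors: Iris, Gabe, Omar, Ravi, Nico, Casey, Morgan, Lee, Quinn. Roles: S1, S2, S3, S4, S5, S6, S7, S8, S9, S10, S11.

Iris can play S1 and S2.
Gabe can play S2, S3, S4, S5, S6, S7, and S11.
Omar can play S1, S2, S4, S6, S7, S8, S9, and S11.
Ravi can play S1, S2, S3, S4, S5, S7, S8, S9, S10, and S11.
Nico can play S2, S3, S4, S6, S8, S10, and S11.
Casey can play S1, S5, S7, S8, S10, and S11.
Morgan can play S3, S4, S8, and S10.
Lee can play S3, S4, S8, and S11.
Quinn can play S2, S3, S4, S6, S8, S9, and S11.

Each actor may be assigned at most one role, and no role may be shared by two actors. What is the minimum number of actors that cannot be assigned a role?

0

One maximum matching: Iris→S1, Gabe→S6, Omar→S7, Ravi→S3, Nico→S4, Casey→S5, Morgan→S10, Lee→S8, Quinn→S2.
All 9 actors are matched, so no larger matching exists.
That matches 9 of the 9, leaving 0 unmatched; no matching can do better.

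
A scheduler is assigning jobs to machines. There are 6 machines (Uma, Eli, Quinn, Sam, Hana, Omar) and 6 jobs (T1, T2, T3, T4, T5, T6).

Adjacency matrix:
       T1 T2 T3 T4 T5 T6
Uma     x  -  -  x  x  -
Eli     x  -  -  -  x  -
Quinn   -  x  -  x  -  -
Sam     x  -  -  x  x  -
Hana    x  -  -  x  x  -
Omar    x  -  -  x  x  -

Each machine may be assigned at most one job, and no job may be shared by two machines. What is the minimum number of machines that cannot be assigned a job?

2

A valid assignment of size 4: Uma→T4, Eli→T1, Quinn→T2, Sam→T5.
The set {Uma, Eli, Sam, Hana, Omar} has only 3 neighbours ({T1, T4, T5}), so by Hall's theorem at most 4 of the 6 machines can be matched.
That matches 4 of the 6, leaving 2 unmatched; no matching can do better.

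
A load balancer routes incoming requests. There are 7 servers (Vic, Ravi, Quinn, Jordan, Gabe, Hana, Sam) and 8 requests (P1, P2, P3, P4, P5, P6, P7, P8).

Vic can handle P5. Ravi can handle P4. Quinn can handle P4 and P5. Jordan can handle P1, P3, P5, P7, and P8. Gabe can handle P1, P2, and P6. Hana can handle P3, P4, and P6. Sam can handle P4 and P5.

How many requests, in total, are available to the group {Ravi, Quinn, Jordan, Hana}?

The union of neighbours of {Ravi, Quinn, Jordan, Hana} is {P1, P3, P4, P5, P6, P7, P8}, which has 7 elements.
Since |N(S)| = 7 ≥ |S| = 4, Hall's condition holds for this subset.

7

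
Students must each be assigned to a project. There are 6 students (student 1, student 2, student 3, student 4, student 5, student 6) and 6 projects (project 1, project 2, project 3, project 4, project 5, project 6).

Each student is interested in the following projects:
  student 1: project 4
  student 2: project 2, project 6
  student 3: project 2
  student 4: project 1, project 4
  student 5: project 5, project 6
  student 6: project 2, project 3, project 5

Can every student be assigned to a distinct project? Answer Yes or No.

A valid assignment of size 6: student 1-project 4, student 2-project 6, student 3-project 2, student 4-project 1, student 5-project 5, student 6-project 3.
All 6 students are covered.

Yes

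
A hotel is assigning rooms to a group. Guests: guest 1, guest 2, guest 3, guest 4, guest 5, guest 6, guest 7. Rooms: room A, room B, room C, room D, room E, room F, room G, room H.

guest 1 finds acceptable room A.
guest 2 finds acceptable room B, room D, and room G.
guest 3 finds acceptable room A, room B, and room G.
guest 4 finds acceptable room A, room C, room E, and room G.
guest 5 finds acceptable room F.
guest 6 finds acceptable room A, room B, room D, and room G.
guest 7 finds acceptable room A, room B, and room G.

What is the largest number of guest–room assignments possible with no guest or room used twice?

6

For example, pair guest 1→room A, guest 2→room D, guest 3→room B, guest 4→room E, guest 5→room F, guest 6→room G.
The set {guest 1, guest 2, guest 3, guest 6, guest 7} has only 4 neighbours ({room A, room B, room D, room G}), so by Hall's theorem at most 6 of the 7 guests can be matched.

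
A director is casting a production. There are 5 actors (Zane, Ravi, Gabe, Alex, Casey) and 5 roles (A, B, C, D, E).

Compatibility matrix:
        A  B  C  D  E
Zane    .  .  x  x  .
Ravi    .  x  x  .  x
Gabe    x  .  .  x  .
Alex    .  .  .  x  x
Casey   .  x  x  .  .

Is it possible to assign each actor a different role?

Yes

For example, pair Zane-C, Ravi-E, Gabe-A, Alex-D, Casey-B.
All 5 actors are covered.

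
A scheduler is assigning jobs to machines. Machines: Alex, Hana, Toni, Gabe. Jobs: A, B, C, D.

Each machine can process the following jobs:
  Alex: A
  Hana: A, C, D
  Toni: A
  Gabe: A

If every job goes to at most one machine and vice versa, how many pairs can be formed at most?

A valid assignment of size 2: Alex→A, Hana→C.
The set {Alex, Toni, Gabe} has only 1 neighbour ({A}), so by Hall's theorem at most 2 of the 4 machines can be matched.

2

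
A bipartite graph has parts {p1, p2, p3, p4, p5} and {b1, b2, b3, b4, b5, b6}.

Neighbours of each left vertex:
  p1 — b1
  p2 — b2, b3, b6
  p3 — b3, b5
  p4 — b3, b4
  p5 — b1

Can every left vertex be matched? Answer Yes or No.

The set {p1, p5} has only 1 neighbour ({b1}), so by Hall's theorem at most 4 of the 5 left vertices can be matched.
Hence no matching covers every left vertex.

No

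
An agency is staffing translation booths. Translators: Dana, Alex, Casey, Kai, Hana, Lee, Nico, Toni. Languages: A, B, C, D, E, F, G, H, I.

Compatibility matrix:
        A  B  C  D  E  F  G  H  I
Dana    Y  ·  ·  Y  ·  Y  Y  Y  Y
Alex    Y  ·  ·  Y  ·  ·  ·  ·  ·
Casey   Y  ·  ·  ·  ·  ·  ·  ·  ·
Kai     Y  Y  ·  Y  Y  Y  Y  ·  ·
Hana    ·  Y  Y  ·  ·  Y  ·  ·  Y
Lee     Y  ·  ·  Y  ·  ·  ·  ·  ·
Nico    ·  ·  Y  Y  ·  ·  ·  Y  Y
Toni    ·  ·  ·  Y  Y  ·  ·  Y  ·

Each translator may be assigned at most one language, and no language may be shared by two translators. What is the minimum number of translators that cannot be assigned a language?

1

One maximum matching: Dana-H, Alex-D, Casey-A, Kai-G, Hana-B, Nico-C, Toni-E.
The set {Alex, Casey, Lee} has only 2 neighbours ({A, D}), so by Hall's theorem at most 7 of the 8 translators can be matched.
That matches 7 of the 8, leaving 1 unmatched; no matching can do better.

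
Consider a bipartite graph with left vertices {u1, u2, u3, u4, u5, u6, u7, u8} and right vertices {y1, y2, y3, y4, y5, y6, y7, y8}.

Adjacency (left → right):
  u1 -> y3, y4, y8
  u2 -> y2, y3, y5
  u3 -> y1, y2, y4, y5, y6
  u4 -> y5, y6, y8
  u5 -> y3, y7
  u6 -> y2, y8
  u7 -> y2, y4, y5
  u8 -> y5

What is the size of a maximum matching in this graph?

8

One maximum matching: u1–y4, u2–y3, u3–y1, u4–y6, u5–y7, u6–y8, u7–y2, u8–y5.
All 8 left vertices are matched, so no larger matching exists.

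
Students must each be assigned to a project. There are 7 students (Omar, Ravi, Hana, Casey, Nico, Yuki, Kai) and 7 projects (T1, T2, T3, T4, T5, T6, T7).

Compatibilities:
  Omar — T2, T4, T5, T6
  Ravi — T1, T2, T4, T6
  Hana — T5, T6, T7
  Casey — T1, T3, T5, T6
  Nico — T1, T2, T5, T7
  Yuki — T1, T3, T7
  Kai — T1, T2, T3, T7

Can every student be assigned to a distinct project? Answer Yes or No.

Yes

For example, pair Omar–T4, Ravi–T6, Hana–T5, Casey–T3, Nico–T7, Yuki–T1, Kai–T2.
All 7 students are covered.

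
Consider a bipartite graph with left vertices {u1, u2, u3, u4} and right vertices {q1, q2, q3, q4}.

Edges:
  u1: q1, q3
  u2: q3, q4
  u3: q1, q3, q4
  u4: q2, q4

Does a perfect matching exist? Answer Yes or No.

A valid assignment of size 4: u1-q1, u2-q3, u3-q4, u4-q2.
All 4 left vertices are covered.

Yes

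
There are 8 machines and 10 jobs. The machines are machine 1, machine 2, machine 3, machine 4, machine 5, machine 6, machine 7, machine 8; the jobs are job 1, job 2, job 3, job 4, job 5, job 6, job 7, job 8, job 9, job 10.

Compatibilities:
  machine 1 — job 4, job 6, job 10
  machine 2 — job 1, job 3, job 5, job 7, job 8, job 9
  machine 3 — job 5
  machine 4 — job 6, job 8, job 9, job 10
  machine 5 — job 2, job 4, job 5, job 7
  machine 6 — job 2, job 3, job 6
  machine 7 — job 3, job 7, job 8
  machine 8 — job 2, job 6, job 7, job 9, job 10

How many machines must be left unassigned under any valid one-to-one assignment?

A valid assignment of size 8: machine 1–job 4, machine 2–job 7, machine 3–job 5, machine 4–job 6, machine 5–job 2, machine 6–job 3, machine 7–job 8, machine 8–job 9.
All 8 machines are matched, so no larger matching exists.
That matches 8 of the 8, leaving 0 unmatched; no matching can do better.

0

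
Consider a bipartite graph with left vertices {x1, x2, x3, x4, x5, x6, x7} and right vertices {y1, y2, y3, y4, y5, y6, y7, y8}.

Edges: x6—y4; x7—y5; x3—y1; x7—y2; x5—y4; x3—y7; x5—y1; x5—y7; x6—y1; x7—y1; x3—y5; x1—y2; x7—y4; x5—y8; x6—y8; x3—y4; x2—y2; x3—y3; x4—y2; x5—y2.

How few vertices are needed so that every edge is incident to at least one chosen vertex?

The 5 edges x1–y2, x3–y3, x5–y7, x6–y4, x7–y1 form a matching, so any vertex cover needs at least 5 vertices (one per matched edge).
Conversely {x3, x5, x6, x7, y2} meets every edge and has exactly 5 vertices, so 5 is optimal.

5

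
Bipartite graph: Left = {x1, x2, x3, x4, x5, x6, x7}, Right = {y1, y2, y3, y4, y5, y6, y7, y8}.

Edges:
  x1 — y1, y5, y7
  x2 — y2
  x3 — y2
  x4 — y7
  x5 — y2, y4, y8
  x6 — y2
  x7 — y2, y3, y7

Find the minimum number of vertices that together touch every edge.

{x1, x4, x5, x7, y2} is a vertex cover of size 5: every edge has an endpoint in this set.
No smaller cover exists because x1–y1, x2–y2, x4–y7, x5–y8, x7–y3 is a matching of size 5, and a cover must include an endpoint of each of these disjoint edges (König's theorem).

5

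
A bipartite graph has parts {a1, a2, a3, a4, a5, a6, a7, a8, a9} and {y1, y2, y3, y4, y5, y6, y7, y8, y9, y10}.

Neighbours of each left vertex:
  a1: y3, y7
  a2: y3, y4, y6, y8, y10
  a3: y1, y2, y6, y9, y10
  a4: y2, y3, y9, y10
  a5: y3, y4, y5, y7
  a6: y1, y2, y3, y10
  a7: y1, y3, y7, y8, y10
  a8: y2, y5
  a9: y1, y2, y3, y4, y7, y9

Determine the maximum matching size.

9

A valid assignment of size 9: a1-y3, a2-y8, a3-y6, a4-y2, a5-y4, a6-y1, a7-y10, a8-y5, a9-y7.
This saturates every left vertex, so 9 is the maximum.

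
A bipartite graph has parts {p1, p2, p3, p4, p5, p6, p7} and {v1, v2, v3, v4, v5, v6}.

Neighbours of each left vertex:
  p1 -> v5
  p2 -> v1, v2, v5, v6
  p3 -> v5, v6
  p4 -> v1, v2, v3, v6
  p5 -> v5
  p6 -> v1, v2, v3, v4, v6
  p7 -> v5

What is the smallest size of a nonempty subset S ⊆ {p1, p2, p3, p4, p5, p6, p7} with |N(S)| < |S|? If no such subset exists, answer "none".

2

Take S = {p1, p5}. Its neighbourhood is {v5}, so |N(S)| = 1 < |S| = 2.
No single vertex violates Hall's condition since each has at least one neighbour, so 2 is the minimum.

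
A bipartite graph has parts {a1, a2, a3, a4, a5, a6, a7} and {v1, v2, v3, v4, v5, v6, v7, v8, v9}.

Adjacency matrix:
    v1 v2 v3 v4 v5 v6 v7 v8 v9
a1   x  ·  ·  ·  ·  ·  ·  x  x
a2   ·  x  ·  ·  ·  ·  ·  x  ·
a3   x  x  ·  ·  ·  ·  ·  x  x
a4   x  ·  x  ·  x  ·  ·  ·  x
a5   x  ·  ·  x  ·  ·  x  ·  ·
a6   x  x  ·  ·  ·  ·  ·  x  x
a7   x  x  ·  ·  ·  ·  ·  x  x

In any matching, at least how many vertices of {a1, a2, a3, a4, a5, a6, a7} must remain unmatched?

1

A valid assignment of size 6: a1-v9, a2-v8, a3-v1, a4-v3, a5-v7, a6-v2.
The set {a1, a2, a3, a6, a7} has only 4 neighbours ({v1, v2, v8, v9}), so by Hall's theorem at most 6 of the 7 left vertices can be matched.
That matches 6 of the 7, leaving 1 unmatched; no matching can do better.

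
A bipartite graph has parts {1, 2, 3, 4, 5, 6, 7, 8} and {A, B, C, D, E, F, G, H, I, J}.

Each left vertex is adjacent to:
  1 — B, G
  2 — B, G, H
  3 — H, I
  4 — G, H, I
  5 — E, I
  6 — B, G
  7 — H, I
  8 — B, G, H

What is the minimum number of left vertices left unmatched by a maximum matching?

3

A valid assignment of size 5: 1–B, 2–H, 3–I, 4–G, 5–E.
The set {1, 2, 3, 4, 6, 7, 8} has only 4 neighbours ({B, G, H, I}), so by Hall's theorem at most 5 of the 8 left vertices can be matched.
That matches 5 of the 8, leaving 3 unmatched; no matching can do better.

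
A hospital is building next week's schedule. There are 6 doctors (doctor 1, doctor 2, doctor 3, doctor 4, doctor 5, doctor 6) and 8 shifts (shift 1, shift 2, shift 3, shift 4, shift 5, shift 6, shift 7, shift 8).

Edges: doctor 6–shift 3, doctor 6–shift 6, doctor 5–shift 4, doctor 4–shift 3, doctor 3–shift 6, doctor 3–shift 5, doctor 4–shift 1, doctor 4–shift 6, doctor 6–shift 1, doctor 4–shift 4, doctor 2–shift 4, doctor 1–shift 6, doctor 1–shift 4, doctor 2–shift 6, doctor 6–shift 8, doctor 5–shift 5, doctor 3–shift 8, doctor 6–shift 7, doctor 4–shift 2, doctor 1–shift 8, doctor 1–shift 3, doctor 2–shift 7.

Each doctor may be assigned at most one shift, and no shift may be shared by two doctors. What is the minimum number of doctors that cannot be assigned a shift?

One maximum matching: doctor 1-shift 3, doctor 2-shift 6, doctor 3-shift 5, doctor 4-shift 2, doctor 5-shift 4, doctor 6-shift 7.
All 6 doctors are matched, so no larger matching exists.
That matches 6 of the 6, leaving 0 unmatched; no matching can do better.

0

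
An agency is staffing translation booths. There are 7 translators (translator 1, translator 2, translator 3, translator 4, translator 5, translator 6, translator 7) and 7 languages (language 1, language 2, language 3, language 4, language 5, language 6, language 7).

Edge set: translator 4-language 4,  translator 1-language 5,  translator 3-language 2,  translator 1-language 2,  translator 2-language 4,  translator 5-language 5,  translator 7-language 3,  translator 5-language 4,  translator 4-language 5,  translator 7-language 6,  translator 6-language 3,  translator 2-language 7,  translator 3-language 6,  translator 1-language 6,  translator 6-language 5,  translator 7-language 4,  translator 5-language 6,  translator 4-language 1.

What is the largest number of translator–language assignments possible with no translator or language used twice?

A valid assignment of size 7: translator 1→language 5, translator 2→language 7, translator 3→language 2, translator 4→language 1, translator 5→language 4, translator 6→language 3, translator 7→language 6.
This saturates every translator, so 7 is the maximum.

7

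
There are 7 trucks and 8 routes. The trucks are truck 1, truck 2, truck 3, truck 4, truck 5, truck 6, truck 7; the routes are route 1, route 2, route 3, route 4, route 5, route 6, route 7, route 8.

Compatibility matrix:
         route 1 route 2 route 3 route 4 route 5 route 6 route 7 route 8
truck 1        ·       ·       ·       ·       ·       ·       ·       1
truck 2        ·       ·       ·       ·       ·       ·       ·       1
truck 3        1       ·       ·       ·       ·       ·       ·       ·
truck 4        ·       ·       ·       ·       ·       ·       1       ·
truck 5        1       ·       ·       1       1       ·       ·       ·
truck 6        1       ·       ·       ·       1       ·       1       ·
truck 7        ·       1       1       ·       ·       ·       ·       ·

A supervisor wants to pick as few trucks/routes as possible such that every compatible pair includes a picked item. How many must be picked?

6

{truck 3, truck 4, truck 5, truck 6, truck 7, route 8} is a vertex cover of size 6: every edge has an endpoint in this set.
No smaller cover exists because truck 1–route 8, truck 3–route 1, truck 4–route 7, truck 5–route 4, truck 6–route 5, truck 7–route 2 is a matching of size 6, and a cover must include an endpoint of each of these disjoint edges (König's theorem).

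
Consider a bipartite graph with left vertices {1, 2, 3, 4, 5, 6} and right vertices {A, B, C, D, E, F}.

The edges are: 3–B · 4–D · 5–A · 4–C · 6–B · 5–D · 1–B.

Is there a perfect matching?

The set {1, 2, 3, 6} has only 1 neighbour ({B}), so by Hall's theorem at most 3 of the 6 left vertices can be matched.
Hence no matching covers every left vertex.

No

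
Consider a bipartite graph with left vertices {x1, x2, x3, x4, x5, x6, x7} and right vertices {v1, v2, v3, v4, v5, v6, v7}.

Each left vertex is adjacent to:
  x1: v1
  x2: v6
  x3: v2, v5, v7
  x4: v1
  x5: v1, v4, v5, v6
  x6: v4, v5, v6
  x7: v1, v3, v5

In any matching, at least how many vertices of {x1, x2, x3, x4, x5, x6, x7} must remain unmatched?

1

One maximum matching: x1→v1, x2→v6, x3→v2, x5→v5, x6→v4, x7→v3.
The set {x1, x4} has only 1 neighbour ({v1}), so by Hall's theorem at most 6 of the 7 left vertices can be matched.
That matches 6 of the 7, leaving 1 unmatched; no matching can do better.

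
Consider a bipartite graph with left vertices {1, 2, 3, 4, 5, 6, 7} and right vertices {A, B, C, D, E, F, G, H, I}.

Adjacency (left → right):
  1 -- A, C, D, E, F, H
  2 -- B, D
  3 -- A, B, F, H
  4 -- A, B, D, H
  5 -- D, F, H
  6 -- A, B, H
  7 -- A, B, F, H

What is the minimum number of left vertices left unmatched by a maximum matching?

1

For example, pair 1-E, 2-D, 3-F, 4-A, 5-H, 6-B.
The set {2, 3, 4, 5, 6, 7} has only 5 neighbours ({A, B, D, F, H}), so by Hall's theorem at most 6 of the 7 left vertices can be matched.
That matches 6 of the 7, leaving 1 unmatched; no matching can do better.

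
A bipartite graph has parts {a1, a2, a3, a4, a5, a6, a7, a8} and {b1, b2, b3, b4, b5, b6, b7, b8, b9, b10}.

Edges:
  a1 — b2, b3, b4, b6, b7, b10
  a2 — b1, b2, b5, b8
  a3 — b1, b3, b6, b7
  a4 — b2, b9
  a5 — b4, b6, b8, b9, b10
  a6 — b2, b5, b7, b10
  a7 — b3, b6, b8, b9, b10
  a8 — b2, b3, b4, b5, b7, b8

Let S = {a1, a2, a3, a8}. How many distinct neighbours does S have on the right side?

The union of neighbours of {a1, a2, a3, a8} is {b1, b2, b3, b4, b5, b6, b7, b8, b10}, which has 9 elements.
Since |N(S)| = 9 ≥ |S| = 4, Hall's condition holds for this subset.

9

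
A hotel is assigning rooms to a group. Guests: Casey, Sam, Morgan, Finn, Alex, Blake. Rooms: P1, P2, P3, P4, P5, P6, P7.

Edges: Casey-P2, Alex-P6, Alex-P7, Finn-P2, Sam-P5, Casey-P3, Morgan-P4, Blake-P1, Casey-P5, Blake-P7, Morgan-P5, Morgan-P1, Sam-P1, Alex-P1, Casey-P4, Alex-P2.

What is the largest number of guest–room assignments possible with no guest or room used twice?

6

One maximum matching: Casey-P3, Sam-P5, Morgan-P4, Finn-P2, Alex-P7, Blake-P1.
All 6 guests are matched, so no larger matching exists.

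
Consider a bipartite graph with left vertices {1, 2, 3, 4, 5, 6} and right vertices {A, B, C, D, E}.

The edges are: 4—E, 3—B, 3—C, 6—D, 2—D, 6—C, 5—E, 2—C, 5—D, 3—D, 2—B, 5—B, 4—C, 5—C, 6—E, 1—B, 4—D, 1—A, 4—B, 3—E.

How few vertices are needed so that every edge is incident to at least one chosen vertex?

The 5 edges 1–A, 2–D, 3–C, 4–E, 5–B form a matching, so any vertex cover needs at least 5 vertices (one per matched edge).
Conversely {1, B, C, D, E} meets every edge and has exactly 5 vertices, so 5 is optimal.

5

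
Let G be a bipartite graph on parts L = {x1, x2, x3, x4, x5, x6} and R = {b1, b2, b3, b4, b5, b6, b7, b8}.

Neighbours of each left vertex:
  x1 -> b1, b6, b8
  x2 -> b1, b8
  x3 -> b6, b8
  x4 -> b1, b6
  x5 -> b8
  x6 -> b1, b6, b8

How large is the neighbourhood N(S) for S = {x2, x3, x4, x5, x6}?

The union of neighbours of {x2, x3, x4, x5, x6} is {b1, b6, b8}, which has 3 elements.
Since |N(S)| = 3 < |S| = 5, Hall's condition fails for this subset.

3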